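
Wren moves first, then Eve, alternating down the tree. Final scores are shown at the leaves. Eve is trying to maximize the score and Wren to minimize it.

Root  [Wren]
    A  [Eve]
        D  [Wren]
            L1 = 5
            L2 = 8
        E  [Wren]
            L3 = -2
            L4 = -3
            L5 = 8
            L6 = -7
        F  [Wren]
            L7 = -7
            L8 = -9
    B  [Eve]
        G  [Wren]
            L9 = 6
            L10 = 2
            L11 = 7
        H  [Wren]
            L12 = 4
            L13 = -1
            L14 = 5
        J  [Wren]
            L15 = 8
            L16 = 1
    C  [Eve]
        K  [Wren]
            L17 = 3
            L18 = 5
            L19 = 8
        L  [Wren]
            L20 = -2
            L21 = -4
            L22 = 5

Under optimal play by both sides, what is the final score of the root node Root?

2

D (Wren): min(5, 8) = 5
E (Wren): min(-2, -3, 8, -7) = -7
F (Wren): min(-7, -9) = -9
A (Eve): max(5, -7, -9) = 5
G (Wren): min(6, 2, 7) = 2
H (Wren): min(4, -1, 5) = -1
J (Wren): min(8, 1) = 1
B (Eve): max(2, -1, 1) = 2
K (Wren): min(3, 5, 8) = 3
L (Wren): min(-2, -4, 5) = -4
C (Eve): max(3, -4) = 3
Root (Wren): min(5, 2, 3) = 2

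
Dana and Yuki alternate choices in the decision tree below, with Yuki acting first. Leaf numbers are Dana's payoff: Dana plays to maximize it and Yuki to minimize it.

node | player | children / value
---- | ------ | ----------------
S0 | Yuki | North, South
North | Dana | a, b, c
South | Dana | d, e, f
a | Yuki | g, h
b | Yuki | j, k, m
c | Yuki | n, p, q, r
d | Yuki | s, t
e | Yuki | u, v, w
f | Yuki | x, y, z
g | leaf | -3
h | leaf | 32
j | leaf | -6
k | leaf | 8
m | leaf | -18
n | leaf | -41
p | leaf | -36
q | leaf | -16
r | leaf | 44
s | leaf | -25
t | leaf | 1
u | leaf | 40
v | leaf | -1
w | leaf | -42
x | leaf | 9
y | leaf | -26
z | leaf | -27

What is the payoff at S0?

-25

a (Yuki): min(-3, 32) = -3
b (Yuki): min(-6, 8, -18) = -18
c (Yuki): min(-41, -36, -16, 44) = -41
North (Dana): max(-3, -18, -41) = -3
d (Yuki): min(-25, 1) = -25
e (Yuki): min(40, -1, -42) = -42
f (Yuki): min(9, -26, -27) = -27
South (Dana): max(-25, -42, -27) = -25
S0 (Yuki): min(-3, -25) = -25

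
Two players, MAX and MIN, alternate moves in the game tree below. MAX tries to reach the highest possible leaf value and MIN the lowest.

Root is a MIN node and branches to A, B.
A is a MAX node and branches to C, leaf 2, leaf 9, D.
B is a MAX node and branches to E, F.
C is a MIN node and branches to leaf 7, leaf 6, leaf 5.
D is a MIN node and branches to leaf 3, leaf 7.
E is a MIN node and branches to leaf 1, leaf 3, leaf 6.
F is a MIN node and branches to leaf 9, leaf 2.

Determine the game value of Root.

2

C (MIN): min(7, 6, 5) = 5
D (MIN): min(3, 7) = 3
A (MAX): max(5, 2, 9, 3) = 9
E (MIN): min(1, 3, 6) = 1
F (MIN): min(9, 2) = 2
B (MAX): max(1, 2) = 2
Root (MIN): min(9, 2) = 2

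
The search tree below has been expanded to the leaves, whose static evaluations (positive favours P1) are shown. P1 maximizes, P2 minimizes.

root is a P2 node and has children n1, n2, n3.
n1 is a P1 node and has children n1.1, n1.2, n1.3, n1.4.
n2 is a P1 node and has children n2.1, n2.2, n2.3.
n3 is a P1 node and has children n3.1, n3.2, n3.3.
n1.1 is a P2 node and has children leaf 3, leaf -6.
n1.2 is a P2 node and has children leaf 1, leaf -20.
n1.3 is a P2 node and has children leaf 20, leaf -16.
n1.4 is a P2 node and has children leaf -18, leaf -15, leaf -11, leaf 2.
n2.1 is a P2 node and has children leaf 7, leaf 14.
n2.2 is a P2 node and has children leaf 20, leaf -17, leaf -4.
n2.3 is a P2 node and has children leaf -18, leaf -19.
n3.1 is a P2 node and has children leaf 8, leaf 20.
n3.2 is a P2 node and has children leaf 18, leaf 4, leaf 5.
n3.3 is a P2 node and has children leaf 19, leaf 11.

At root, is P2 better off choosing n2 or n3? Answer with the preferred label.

n2

n2.1 (P2): min(7, 14) = 7
n2.2 (P2): min(20, -17, -4) = -17
n2.3 (P2): min(-18, -19) = -19
n2 (P1): max(7, -17, -19) = 7
n3.1 (P2): min(8, 20) = 8
n3.2 (P2): min(18, 4, 5) = 4
n3.3 (P2): min(19, 11) = 11
n3 (P1): max(8, 4, 11) = 11
P2 prefers the lower value; n2=7, n3=11. n2 is better since 7 < 11.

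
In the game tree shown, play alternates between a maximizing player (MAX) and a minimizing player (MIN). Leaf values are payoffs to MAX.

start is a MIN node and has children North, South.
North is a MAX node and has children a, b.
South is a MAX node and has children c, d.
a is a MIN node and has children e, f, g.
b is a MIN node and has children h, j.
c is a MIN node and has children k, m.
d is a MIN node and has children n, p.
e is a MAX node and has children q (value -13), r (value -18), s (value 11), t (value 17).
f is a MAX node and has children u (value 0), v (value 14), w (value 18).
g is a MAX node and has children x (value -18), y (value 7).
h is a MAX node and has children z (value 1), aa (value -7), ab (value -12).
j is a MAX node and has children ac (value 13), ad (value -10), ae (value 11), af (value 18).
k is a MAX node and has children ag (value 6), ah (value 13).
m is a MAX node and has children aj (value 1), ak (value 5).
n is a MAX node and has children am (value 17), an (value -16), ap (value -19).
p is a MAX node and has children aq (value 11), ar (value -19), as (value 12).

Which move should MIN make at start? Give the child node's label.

North

e (MAX): max(-13, -18, 11, 17) = 17
f (MAX): max(0, 14, 18) = 18
g (MAX): max(-18, 7) = 7
a (MIN): min(17, 18, 7) = 7
h (MAX): max(1, -7, -12) = 1
j (MAX): max(13, -10, 11, 18) = 18
b (MIN): min(1, 18) = 1
North (MAX): max(7, 1) = 7
k (MAX): max(6, 13) = 13
m (MAX): max(1, 5) = 5
c (MIN): min(13, 5) = 5
n (MAX): max(17, -16, -19) = 17
p (MAX): max(11, -19, 12) = 12
d (MIN): min(17, 12) = 12
South (MAX): max(5, 12) = 12
start (MIN): min(7, 12) = 7
MIN at start wants the lowest of {North=7, South=12}, so chooses North.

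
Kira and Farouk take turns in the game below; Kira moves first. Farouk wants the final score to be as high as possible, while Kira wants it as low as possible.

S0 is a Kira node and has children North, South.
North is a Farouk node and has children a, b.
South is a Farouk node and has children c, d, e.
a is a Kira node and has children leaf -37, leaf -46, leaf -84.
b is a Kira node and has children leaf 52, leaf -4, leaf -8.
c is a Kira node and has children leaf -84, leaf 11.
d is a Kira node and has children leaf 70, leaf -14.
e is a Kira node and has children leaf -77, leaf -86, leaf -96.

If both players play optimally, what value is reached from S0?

a (Kira): min(-37, -46, -84) = -84
b (Kira): min(52, -4, -8) = -8
North (Farouk): max(-84, -8) = -8
c (Kira): min(-84, 11) = -84
d (Kira): min(70, -14) = -14
e (Kira): min(-77, -86, -96) = -96
South (Farouk): max(-84, -14, -96) = -14
S0 (Kira): min(-8, -14) = -14

-14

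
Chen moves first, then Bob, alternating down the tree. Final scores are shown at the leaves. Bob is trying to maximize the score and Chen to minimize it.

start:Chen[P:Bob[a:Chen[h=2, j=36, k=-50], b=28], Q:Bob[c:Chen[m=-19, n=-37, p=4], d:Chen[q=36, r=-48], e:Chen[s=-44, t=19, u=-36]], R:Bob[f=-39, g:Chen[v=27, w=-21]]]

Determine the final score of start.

a (Chen): min(2, 36, -50) = -50
P (Bob): max(-50, 28) = 28
c (Chen): min(-19, -37, 4) = -37
d (Chen): min(36, -48) = -48
e (Chen): min(-44, 19, -36) = -44
Q (Bob): max(-37, -48, -44) = -37
g (Chen): min(27, -21) = -21
R (Bob): max(-39, -21) = -21
start (Chen): min(28, -37, -21) = -37

-37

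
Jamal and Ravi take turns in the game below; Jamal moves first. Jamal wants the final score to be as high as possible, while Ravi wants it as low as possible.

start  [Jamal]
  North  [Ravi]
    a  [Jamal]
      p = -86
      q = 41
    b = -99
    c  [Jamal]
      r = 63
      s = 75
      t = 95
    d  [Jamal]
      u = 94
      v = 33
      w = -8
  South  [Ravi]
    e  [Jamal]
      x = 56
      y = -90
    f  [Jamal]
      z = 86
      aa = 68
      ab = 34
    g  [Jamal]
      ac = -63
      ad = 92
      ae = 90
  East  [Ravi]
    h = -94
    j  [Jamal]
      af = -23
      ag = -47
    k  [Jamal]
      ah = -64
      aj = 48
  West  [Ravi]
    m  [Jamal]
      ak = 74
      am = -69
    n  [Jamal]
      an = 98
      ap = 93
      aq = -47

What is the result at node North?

a (Jamal): max(-86, 41) = 41
c (Jamal): max(63, 75, 95) = 95
d (Jamal): max(94, 33, -8) = 94
North (Ravi): min(41, -99, 95, 94) = -99

-99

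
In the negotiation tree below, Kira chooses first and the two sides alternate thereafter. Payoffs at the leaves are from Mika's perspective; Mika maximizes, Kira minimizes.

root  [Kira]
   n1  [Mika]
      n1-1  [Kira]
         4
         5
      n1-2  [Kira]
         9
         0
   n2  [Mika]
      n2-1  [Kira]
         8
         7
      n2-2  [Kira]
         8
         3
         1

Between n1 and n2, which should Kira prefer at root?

n1

n1-1 (Kira): min(4, 5) = 4
n1-2 (Kira): min(9, 0) = 0
n1 (Mika): max(4, 0) = 4
n2-1 (Kira): min(8, 7) = 7
n2-2 (Kira): min(8, 3, 1) = 1
n2 (Mika): max(7, 1) = 7
Kira prefers the lower value; n1=4, n2=7. n1 is better since 4 < 7.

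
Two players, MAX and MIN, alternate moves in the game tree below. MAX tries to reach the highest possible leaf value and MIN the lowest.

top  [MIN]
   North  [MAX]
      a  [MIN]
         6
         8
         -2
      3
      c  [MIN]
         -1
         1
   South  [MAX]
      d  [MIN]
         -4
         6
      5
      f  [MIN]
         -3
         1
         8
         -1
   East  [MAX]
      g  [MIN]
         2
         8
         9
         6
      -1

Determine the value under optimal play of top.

a (MIN): min(6, 8, -2) = -2
c (MIN): min(-1, 1) = -1
North (MAX): max(-2, 3, -1) = 3
d (MIN): min(-4, 6) = -4
f (MIN): min(-3, 1, 8, -1) = -3
South (MAX): max(-4, 5, -3) = 5
g (MIN): min(2, 8, 9, 6) = 2
East (MAX): max(2, -1) = 2
top (MIN): min(3, 5, 2) = 2

2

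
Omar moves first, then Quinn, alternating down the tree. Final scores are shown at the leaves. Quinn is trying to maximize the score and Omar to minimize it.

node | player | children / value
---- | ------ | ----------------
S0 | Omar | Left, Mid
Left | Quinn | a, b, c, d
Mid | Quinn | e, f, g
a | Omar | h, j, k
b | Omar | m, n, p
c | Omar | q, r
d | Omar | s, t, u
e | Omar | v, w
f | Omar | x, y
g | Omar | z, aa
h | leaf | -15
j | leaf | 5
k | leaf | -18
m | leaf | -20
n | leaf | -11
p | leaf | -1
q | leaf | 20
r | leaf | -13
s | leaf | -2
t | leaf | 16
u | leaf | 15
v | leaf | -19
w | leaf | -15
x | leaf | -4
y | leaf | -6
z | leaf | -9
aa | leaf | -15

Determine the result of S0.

a (Omar): min(-15, 5, -18) = -18
b (Omar): min(-20, -11, -1) = -20
c (Omar): min(20, -13) = -13
d (Omar): min(-2, 16, 15) = -2
Left (Quinn): max(-18, -20, -13, -2) = -2
e (Omar): min(-19, -15) = -19
f (Omar): min(-4, -6) = -6
g (Omar): min(-9, -15) = -15
Mid (Quinn): max(-19, -6, -15) = -6
S0 (Omar): min(-2, -6) = -6

-6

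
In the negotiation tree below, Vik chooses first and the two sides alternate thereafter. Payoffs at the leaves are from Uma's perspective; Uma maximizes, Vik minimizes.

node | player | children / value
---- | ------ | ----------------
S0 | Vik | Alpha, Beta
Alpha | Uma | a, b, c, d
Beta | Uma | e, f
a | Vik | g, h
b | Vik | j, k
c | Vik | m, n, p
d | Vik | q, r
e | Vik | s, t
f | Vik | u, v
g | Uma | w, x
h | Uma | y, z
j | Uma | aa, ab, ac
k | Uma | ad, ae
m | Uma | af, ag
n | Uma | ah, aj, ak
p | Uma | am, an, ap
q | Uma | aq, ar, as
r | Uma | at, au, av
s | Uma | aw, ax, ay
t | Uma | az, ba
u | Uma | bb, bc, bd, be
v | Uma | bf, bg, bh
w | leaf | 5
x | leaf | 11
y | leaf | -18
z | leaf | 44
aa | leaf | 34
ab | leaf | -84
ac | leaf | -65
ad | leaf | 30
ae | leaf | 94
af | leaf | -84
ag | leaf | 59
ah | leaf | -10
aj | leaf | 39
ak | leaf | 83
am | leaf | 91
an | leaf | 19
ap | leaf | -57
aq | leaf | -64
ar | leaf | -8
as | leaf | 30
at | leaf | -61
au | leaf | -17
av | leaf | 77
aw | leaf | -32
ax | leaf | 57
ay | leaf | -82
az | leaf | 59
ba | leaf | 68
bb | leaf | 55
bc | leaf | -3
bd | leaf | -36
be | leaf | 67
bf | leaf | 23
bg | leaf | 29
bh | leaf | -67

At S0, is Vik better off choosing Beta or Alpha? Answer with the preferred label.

s (Uma): max(-32, 57, -82) = 57
t (Uma): max(59, 68) = 68
e (Vik): min(57, 68) = 57
u (Uma): max(55, -3, -36, 67) = 67
v (Uma): max(23, 29, -67) = 29
f (Vik): min(67, 29) = 29
Beta (Uma): max(57, 29) = 57
g (Uma): max(5, 11) = 11
h (Uma): max(-18, 44) = 44
a (Vik): min(11, 44) = 11
j (Uma): max(34, -84, -65) = 34
k (Uma): max(30, 94) = 94
b (Vik): min(34, 94) = 34
m (Uma): max(-84, 59) = 59
n (Uma): max(-10, 39, 83) = 83
p (Uma): max(91, 19, -57) = 91
c (Vik): min(59, 83, 91) = 59
q (Uma): max(-64, -8, 30) = 30
r (Uma): max(-61, -17, 77) = 77
d (Vik): min(30, 77) = 30
Alpha (Uma): max(11, 34, 59, 30) = 59
Vik prefers the lower value; Beta=57, Alpha=59. Beta is better since 57 < 59.

Beta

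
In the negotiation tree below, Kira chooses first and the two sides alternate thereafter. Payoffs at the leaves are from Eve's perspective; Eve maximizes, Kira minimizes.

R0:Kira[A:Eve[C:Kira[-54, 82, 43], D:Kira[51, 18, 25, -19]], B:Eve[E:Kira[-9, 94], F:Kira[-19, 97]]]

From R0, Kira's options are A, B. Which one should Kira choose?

C (Kira): min(-54, 82, 43) = -54
D (Kira): min(51, 18, 25, -19) = -19
A (Eve): max(-54, -19) = -19
E (Kira): min(-9, 94) = -9
F (Kira): min(-19, 97) = -19
B (Eve): max(-9, -19) = -9
R0 (Kira): min(-19, -9) = -19
Kira at R0 wants the lowest of {A=-19, B=-9}, so chooses A.

A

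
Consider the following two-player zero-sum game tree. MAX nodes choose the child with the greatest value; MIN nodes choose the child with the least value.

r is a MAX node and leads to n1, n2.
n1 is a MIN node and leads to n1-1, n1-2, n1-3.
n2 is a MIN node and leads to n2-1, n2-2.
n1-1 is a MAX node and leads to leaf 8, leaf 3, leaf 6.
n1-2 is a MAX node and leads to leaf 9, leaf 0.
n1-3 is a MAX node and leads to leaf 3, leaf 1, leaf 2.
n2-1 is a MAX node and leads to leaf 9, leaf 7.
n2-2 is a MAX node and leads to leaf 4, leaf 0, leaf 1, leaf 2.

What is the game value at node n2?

n2-1 (MAX): max(9, 7) = 9
n2-2 (MAX): max(4, 0, 1, 2) = 4
n2 (MIN): min(9, 4) = 4

4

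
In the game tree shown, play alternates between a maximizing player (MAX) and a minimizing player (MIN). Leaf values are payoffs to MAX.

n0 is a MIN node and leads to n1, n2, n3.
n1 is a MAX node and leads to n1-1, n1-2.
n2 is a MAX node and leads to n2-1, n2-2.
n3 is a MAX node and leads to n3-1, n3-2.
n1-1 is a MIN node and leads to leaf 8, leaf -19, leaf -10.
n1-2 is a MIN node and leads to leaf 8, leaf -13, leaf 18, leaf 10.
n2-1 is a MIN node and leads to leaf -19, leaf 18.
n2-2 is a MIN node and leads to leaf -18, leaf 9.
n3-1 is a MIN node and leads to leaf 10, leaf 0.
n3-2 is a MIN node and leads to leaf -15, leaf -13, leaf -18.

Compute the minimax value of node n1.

n1-1 (MIN): min(8, -19, -10) = -19
n1-2 (MIN): min(8, -13, 18, 10) = -13
n1 (MAX): max(-19, -13) = -13

-13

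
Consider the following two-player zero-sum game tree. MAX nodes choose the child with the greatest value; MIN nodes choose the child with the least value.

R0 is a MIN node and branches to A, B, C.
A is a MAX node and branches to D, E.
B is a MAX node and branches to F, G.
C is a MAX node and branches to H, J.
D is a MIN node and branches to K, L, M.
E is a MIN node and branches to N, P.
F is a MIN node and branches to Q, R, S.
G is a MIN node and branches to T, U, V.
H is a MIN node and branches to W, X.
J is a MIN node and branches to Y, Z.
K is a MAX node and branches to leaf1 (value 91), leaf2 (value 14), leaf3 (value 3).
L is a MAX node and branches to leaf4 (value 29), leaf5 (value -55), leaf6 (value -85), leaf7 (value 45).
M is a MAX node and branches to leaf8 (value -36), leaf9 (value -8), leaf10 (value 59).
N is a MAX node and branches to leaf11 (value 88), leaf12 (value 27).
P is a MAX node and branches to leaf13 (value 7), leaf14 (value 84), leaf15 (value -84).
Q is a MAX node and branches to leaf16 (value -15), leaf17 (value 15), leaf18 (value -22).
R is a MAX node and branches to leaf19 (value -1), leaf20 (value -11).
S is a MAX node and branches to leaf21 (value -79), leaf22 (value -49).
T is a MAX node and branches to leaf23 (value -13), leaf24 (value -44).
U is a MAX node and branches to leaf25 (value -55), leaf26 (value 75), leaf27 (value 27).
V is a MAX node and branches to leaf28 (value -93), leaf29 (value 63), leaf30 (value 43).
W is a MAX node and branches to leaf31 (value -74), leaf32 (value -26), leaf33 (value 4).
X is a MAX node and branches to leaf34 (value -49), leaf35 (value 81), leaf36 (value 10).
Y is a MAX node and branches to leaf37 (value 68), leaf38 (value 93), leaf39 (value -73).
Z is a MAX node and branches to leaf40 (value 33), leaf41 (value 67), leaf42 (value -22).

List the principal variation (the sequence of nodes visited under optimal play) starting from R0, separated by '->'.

R0 -> B -> G -> T -> leaf23

K (MAX): max(91, 14, 3) = 91
L (MAX): max(29, -55, -85, 45) = 45
M (MAX): max(-36, -8, 59) = 59
D (MIN): min(91, 45, 59) = 45
N (MAX): max(88, 27) = 88
P (MAX): max(7, 84, -84) = 84
E (MIN): min(88, 84) = 84
A (MAX): max(45, 84) = 84
Q (MAX): max(-15, 15, -22) = 15
R (MAX): max(-1, -11) = -1
S (MAX): max(-79, -49) = -49
F (MIN): min(15, -1, -49) = -49
T (MAX): max(-13, -44) = -13
U (MAX): max(-55, 75, 27) = 75
V (MAX): max(-93, 63, 43) = 63
G (MIN): min(-13, 75, 63) = -13
B (MAX): max(-49, -13) = -13
W (MAX): max(-74, -26, 4) = 4
X (MAX): max(-49, 81, 10) = 81
H (MIN): min(4, 81) = 4
Y (MAX): max(68, 93, -73) = 93
Z (MAX): max(33, 67, -22) = 67
J (MIN): min(93, 67) = 67
C (MAX): max(4, 67) = 67
R0 (MIN): min(84, -13, 67) = -13
At R0, MIN picks B (lowest: -13).
At B, MAX picks G (highest: -13).
At G, MIN picks T (lowest: -13).
At T, MAX picks leaf23 (highest: -13).
Terminal value -13.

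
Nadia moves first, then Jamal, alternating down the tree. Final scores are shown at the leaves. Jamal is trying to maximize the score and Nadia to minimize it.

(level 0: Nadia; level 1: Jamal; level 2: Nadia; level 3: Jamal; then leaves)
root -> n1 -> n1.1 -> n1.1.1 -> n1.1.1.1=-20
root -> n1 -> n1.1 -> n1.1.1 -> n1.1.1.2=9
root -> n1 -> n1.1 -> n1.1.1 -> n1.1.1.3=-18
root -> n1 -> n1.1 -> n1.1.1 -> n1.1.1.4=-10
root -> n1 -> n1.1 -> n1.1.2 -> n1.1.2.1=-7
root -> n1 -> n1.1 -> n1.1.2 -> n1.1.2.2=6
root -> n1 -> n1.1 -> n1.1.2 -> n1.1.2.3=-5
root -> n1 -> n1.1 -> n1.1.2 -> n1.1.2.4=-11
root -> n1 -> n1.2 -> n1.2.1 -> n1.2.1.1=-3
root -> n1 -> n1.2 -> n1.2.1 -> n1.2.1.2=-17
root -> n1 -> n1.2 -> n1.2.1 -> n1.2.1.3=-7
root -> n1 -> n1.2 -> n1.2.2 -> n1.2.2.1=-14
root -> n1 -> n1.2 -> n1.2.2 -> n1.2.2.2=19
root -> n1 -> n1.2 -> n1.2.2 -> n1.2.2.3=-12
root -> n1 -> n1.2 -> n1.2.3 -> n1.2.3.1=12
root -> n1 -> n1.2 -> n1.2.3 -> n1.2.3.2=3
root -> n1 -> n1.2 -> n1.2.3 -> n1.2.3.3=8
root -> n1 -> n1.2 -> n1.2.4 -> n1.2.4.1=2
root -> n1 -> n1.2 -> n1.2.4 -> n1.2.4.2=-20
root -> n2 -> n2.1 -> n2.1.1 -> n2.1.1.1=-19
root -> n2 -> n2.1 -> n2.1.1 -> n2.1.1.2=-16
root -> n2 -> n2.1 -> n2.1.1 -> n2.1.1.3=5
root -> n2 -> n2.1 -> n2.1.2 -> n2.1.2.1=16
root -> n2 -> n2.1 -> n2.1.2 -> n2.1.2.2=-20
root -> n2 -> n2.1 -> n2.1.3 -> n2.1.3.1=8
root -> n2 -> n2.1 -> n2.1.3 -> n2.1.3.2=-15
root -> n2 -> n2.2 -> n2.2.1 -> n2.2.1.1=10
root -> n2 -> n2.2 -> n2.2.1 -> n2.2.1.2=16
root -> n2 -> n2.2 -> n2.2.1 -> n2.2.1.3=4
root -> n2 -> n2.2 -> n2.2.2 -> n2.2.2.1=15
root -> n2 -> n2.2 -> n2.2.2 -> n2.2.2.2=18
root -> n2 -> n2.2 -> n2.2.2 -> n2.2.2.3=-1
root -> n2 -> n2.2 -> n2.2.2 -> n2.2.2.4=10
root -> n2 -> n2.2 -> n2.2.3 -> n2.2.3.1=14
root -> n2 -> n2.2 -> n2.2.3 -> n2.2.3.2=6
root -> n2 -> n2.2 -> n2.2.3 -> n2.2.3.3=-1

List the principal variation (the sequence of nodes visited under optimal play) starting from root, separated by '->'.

n1.1.1 (Jamal): max(-20, 9, -18, -10) = 9
n1.1.2 (Jamal): max(-7, 6, -5, -11) = 6
n1.1 (Nadia): min(9, 6) = 6
n1.2.1 (Jamal): max(-3, -17, -7) = -3
n1.2.2 (Jamal): max(-14, 19, -12) = 19
n1.2.3 (Jamal): max(12, 3, 8) = 12
n1.2.4 (Jamal): max(2, -20) = 2
n1.2 (Nadia): min(-3, 19, 12, 2) = -3
n1 (Jamal): max(6, -3) = 6
n2.1.1 (Jamal): max(-19, -16, 5) = 5
n2.1.2 (Jamal): max(16, -20) = 16
n2.1.3 (Jamal): max(8, -15) = 8
n2.1 (Nadia): min(5, 16, 8) = 5
n2.2.1 (Jamal): max(10, 16, 4) = 16
n2.2.2 (Jamal): max(15, 18, -1, 10) = 18
n2.2.3 (Jamal): max(14, 6, -1) = 14
n2.2 (Nadia): min(16, 18, 14) = 14
n2 (Jamal): max(5, 14) = 14
root (Nadia): min(6, 14) = 6
At root, Nadia picks n1 (lowest: 6).
At n1, Jamal picks n1.1 (highest: 6).
At n1.1, Nadia picks n1.1.2 (lowest: 6).
At n1.1.2, Jamal picks n1.1.2.2 (highest: 6).
Terminal value 6.

root -> n1 -> n1.1 -> n1.1.2 -> n1.1.2.2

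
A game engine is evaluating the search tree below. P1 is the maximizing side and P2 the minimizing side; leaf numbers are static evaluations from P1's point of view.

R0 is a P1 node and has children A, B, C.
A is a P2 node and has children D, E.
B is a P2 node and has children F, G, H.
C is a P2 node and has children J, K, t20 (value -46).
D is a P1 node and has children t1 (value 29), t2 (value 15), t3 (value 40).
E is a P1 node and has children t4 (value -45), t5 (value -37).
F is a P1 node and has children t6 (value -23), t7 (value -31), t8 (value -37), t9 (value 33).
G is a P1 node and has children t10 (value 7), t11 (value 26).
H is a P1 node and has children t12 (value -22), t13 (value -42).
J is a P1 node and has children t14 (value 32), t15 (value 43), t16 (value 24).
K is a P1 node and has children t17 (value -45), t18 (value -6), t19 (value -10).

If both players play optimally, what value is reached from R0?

D (P1): max(29, 15, 40) = 40
E (P1): max(-45, -37) = -37
A (P2): min(40, -37) = -37
F (P1): max(-23, -31, -37, 33) = 33
G (P1): max(7, 26) = 26
H (P1): max(-22, -42) = -22
B (P2): min(33, 26, -22) = -22
J (P1): max(32, 43, 24) = 43
K (P1): max(-45, -6, -10) = -6
C (P2): min(43, -6, -46) = -46
R0 (P1): max(-37, -22, -46) = -22

-22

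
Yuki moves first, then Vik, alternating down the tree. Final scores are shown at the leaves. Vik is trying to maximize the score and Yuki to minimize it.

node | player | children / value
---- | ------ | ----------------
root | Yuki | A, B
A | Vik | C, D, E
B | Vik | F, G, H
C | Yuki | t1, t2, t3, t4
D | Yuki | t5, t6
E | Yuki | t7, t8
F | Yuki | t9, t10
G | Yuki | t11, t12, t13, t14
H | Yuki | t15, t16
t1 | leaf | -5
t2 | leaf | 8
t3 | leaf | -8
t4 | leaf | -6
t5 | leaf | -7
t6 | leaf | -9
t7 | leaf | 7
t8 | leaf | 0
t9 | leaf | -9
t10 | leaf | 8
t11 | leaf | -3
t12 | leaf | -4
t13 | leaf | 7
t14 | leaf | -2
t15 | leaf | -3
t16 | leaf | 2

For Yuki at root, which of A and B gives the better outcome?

C (Yuki): min(-5, 8, -8, -6) = -8
D (Yuki): min(-7, -9) = -9
E (Yuki): min(7, 0) = 0
A (Vik): max(-8, -9, 0) = 0
F (Yuki): min(-9, 8) = -9
G (Yuki): min(-3, -4, 7, -2) = -4
H (Yuki): min(-3, 2) = -3
B (Vik): max(-9, -4, -3) = -3
Yuki prefers the lower value; A=0, B=-3. B is better since -3 < 0.

B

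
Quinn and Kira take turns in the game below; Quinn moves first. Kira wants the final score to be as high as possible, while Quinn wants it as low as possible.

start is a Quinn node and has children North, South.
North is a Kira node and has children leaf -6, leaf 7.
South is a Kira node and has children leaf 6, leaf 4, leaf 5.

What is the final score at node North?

7

North (Kira): max(-6, 7) = 7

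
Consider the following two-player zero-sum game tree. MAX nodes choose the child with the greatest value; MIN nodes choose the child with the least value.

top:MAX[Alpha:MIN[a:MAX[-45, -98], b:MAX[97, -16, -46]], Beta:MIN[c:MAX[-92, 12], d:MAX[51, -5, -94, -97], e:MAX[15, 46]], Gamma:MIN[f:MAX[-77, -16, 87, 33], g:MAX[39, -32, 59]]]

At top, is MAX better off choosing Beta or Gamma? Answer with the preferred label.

Gamma

c (MAX): max(-92, 12) = 12
d (MAX): max(51, -5, -94, -97) = 51
e (MAX): max(15, 46) = 46
Beta (MIN): min(12, 51, 46) = 12
f (MAX): max(-77, -16, 87, 33) = 87
g (MAX): max(39, -32, 59) = 59
Gamma (MIN): min(87, 59) = 59
MAX prefers the higher value; Beta=12, Gamma=59. Gamma is better since 59 > 12.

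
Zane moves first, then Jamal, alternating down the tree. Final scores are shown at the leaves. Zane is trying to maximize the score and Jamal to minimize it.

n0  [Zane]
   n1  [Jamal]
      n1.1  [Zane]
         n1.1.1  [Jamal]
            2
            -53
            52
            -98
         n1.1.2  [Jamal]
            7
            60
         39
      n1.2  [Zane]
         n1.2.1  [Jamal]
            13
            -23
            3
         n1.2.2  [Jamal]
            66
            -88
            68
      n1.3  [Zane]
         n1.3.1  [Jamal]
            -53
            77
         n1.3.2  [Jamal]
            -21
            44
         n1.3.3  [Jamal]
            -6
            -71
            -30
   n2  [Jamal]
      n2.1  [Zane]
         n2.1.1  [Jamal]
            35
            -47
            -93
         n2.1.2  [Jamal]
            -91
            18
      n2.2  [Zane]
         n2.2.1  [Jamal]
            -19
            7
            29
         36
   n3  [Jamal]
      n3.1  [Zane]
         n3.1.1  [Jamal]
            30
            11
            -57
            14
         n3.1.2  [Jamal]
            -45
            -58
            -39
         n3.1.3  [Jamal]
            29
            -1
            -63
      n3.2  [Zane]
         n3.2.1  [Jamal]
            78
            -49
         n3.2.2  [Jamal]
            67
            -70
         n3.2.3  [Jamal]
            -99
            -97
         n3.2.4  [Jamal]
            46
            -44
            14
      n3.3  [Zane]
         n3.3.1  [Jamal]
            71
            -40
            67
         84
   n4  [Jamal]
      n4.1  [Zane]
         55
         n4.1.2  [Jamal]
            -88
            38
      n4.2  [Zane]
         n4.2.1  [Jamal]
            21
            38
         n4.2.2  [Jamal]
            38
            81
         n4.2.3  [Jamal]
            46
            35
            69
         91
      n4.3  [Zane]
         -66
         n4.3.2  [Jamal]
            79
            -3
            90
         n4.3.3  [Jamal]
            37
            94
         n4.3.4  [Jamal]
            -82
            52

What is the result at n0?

n1.1.1 (Jamal): min(2, -53, 52, -98) = -98
n1.1.2 (Jamal): min(7, 60) = 7
n1.1 (Zane): max(-98, 7, 39) = 39
n1.2.1 (Jamal): min(13, -23, 3) = -23
n1.2.2 (Jamal): min(66, -88, 68) = -88
n1.2 (Zane): max(-23, -88) = -23
n1.3.1 (Jamal): min(-53, 77) = -53
n1.3.2 (Jamal): min(-21, 44) = -21
n1.3.3 (Jamal): min(-6, -71, -30) = -71
n1.3 (Zane): max(-53, -21, -71) = -21
n1 (Jamal): min(39, -23, -21) = -23
n2.1.1 (Jamal): min(35, -47, -93) = -93
n2.1.2 (Jamal): min(-91, 18) = -91
n2.1 (Zane): max(-93, -91) = -91
n2.2.1 (Jamal): min(-19, 7, 29) = -19
n2.2 (Zane): max(-19, 36) = 36
n2 (Jamal): min(-91, 36) = -91
n3.1.1 (Jamal): min(30, 11, -57, 14) = -57
n3.1.2 (Jamal): min(-45, -58, -39) = -58
n3.1.3 (Jamal): min(29, -1, -63) = -63
n3.1 (Zane): max(-57, -58, -63) = -57
n3.2.1 (Jamal): min(78, -49) = -49
n3.2.2 (Jamal): min(67, -70) = -70
n3.2.3 (Jamal): min(-99, -97) = -99
n3.2.4 (Jamal): min(46, -44, 14) = -44
n3.2 (Zane): max(-49, -70, -99, -44) = -44
n3.3.1 (Jamal): min(71, -40, 67) = -40
n3.3 (Zane): max(-40, 84) = 84
n3 (Jamal): min(-57, -44, 84) = -57
n4.1.2 (Jamal): min(-88, 38) = -88
n4.1 (Zane): max(55, -88) = 55
n4.2.1 (Jamal): min(21, 38) = 21
n4.2.2 (Jamal): min(38, 81) = 38
n4.2.3 (Jamal): min(46, 35, 69) = 35
n4.2 (Zane): max(21, 38, 35, 91) = 91
n4.3.2 (Jamal): min(79, -3, 90) = -3
n4.3.3 (Jamal): min(37, 94) = 37
n4.3.4 (Jamal): min(-82, 52) = -82
n4.3 (Zane): max(-66, -3, 37, -82) = 37
n4 (Jamal): min(55, 91, 37) = 37
n0 (Zane): max(-23, -91, -57, 37) = 37

37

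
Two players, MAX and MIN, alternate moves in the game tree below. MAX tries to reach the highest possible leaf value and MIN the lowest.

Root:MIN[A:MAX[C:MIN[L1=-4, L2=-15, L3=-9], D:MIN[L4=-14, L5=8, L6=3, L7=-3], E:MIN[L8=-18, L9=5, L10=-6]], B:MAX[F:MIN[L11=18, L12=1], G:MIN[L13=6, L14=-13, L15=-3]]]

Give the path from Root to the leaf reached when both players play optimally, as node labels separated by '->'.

C (MIN): min(-4, -15, -9) = -15
D (MIN): min(-14, 8, 3, -3) = -14
E (MIN): min(-18, 5, -6) = -18
A (MAX): max(-15, -14, -18) = -14
F (MIN): min(18, 1) = 1
G (MIN): min(6, -13, -3) = -13
B (MAX): max(1, -13) = 1
Root (MIN): min(-14, 1) = -14
At Root, MIN picks A (lowest: -14).
At A, MAX picks D (highest: -14).
At D, MIN picks L4 (lowest: -14).
Terminal value -14.

Root -> A -> D -> L4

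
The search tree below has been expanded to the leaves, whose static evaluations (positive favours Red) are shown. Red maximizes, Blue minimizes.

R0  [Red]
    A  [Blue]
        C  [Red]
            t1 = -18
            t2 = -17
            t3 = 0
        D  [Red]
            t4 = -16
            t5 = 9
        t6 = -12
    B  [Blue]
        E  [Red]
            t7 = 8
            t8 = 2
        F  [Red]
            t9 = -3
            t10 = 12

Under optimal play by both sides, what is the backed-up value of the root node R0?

8

C (Red): max(-18, -17, 0) = 0
D (Red): max(-16, 9) = 9
A (Blue): min(0, 9, -12) = -12
E (Red): max(8, 2) = 8
F (Red): max(-3, 12) = 12
B (Blue): min(8, 12) = 8
R0 (Red): max(-12, 8) = 8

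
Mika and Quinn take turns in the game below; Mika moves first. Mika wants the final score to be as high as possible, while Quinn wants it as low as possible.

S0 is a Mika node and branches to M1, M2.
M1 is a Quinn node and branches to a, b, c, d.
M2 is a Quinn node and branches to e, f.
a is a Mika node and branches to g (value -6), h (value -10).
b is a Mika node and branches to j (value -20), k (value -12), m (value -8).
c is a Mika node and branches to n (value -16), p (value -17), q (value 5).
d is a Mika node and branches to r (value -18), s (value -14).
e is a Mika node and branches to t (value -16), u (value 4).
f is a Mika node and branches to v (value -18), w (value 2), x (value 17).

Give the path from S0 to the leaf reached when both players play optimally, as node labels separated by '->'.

S0 -> M2 -> e -> u

a (Mika): max(-6, -10) = -6
b (Mika): max(-20, -12, -8) = -8
c (Mika): max(-16, -17, 5) = 5
d (Mika): max(-18, -14) = -14
M1 (Quinn): min(-6, -8, 5, -14) = -14
e (Mika): max(-16, 4) = 4
f (Mika): max(-18, 2, 17) = 17
M2 (Quinn): min(4, 17) = 4
S0 (Mika): max(-14, 4) = 4
At S0, Mika picks M2 (highest: 4).
At M2, Quinn picks e (lowest: 4).
At e, Mika picks u (highest: 4).
Terminal value 4.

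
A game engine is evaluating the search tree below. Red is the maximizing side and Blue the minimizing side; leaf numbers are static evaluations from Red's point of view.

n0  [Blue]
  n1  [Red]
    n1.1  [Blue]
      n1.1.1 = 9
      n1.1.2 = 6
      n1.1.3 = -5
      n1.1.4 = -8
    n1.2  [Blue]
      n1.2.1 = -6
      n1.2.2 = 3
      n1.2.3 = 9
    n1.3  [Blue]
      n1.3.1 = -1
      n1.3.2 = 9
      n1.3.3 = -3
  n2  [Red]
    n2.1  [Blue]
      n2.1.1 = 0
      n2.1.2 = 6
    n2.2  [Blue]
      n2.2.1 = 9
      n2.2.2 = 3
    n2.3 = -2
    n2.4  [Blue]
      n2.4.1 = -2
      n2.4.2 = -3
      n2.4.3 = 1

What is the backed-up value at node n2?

n2.1 (Blue): min(0, 6) = 0
n2.2 (Blue): min(9, 3) = 3
n2.4 (Blue): min(-2, -3, 1) = -3
n2 (Red): max(0, 3, -2, -3) = 3

3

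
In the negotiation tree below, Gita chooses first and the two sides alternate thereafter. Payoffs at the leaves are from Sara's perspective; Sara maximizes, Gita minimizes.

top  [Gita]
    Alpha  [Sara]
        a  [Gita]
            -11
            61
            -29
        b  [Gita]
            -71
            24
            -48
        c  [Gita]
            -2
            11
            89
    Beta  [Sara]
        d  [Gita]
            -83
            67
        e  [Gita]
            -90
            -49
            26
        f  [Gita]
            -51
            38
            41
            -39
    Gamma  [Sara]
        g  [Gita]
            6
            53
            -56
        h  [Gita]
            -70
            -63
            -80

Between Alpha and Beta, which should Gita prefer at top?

a (Gita): min(-11, 61, -29) = -29
b (Gita): min(-71, 24, -48) = -71
c (Gita): min(-2, 11, 89) = -2
Alpha (Sara): max(-29, -71, -2) = -2
d (Gita): min(-83, 67) = -83
e (Gita): min(-90, -49, 26) = -90
f (Gita): min(-51, 38, 41, -39) = -51
Beta (Sara): max(-83, -90, -51) = -51
Gita prefers the lower value; Alpha=-2, Beta=-51. Beta is better since -51 < -2.

Beta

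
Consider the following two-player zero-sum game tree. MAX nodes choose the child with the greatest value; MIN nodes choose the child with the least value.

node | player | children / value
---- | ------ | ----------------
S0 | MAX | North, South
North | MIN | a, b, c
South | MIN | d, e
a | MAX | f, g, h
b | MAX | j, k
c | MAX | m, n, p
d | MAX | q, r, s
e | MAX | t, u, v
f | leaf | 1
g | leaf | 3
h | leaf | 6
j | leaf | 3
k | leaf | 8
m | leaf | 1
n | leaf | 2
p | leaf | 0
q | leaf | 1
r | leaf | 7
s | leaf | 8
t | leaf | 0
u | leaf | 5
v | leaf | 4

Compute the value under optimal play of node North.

a (MAX): max(1, 3, 6) = 6
b (MAX): max(3, 8) = 8
c (MAX): max(1, 2, 0) = 2
North (MIN): min(6, 8, 2) = 2

2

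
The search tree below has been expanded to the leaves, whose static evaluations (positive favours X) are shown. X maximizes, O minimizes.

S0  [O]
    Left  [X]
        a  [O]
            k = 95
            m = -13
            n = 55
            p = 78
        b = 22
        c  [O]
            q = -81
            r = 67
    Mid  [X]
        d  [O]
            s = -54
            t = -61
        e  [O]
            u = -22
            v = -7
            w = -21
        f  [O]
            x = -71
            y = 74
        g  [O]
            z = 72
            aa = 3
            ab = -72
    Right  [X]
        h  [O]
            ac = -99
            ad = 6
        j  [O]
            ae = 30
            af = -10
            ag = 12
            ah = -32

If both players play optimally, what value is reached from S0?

-32

a (O): min(95, -13, 55, 78) = -13
c (O): min(-81, 67) = -81
Left (X): max(-13, 22, -81) = 22
d (O): min(-54, -61) = -61
e (O): min(-22, -7, -21) = -22
f (O): min(-71, 74) = -71
g (O): min(72, 3, -72) = -72
Mid (X): max(-61, -22, -71, -72) = -22
h (O): min(-99, 6) = -99
j (O): min(30, -10, 12, -32) = -32
Right (X): max(-99, -32) = -32
S0 (O): min(22, -22, -32) = -32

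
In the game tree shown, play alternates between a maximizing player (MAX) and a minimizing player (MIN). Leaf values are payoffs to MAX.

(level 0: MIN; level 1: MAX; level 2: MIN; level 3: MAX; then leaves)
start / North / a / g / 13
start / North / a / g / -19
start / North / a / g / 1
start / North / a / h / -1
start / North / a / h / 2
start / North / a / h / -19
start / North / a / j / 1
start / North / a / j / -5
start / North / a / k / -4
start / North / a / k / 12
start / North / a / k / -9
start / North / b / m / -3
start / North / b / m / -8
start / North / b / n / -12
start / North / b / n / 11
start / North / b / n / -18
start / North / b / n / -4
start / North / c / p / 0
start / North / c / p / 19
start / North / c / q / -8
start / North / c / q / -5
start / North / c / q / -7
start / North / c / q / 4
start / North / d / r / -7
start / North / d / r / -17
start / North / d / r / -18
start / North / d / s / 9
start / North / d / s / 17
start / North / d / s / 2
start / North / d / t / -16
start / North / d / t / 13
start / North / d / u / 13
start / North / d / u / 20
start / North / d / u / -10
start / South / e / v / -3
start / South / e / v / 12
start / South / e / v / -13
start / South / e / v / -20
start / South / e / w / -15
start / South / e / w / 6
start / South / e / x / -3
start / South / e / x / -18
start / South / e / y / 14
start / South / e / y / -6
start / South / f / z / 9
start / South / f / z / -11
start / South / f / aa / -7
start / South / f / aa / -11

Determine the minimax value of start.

g (MAX): max(13, -19, 1) = 13
h (MAX): max(-1, 2, -19) = 2
j (MAX): max(1, -5) = 1
k (MAX): max(-4, 12, -9) = 12
a (MIN): min(13, 2, 1, 12) = 1
m (MAX): max(-3, -8) = -3
n (MAX): max(-12, 11, -18, -4) = 11
b (MIN): min(-3, 11) = -3
p (MAX): max(0, 19) = 19
q (MAX): max(-8, -5, -7, 4) = 4
c (MIN): min(19, 4) = 4
r (MAX): max(-7, -17, -18) = -7
s (MAX): max(9, 17, 2) = 17
t (MAX): max(-16, 13) = 13
u (MAX): max(13, 20, -10) = 20
d (MIN): min(-7, 17, 13, 20) = -7
North (MAX): max(1, -3, 4, -7) = 4
v (MAX): max(-3, 12, -13, -20) = 12
w (MAX): max(-15, 6) = 6
x (MAX): max(-3, -18) = -3
y (MAX): max(14, -6) = 14
e (MIN): min(12, 6, -3, 14) = -3
z (MAX): max(9, -11) = 9
aa (MAX): max(-7, -11) = -7
f (MIN): min(9, -7) = -7
South (MAX): max(-3, -7) = -3
start (MIN): min(4, -3) = -3

-3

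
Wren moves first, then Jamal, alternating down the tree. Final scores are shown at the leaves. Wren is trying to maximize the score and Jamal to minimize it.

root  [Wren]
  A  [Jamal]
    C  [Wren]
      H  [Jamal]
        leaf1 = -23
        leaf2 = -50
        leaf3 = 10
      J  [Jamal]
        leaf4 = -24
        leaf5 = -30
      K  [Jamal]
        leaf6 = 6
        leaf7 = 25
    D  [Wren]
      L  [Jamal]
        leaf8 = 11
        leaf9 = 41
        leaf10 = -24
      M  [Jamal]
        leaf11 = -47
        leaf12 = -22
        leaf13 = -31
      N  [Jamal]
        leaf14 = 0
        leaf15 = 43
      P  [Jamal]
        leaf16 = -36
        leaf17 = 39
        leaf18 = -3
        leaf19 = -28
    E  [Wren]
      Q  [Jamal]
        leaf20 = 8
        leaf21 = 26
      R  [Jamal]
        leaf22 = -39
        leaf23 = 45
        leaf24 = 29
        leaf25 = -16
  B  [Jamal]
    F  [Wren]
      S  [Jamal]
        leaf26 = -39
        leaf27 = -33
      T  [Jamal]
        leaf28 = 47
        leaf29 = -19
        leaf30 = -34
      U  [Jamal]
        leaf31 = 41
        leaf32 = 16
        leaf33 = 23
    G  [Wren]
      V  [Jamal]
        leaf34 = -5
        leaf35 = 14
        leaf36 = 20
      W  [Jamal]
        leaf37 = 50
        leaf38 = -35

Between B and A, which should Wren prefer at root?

S (Jamal): min(-39, -33) = -39
T (Jamal): min(47, -19, -34) = -34
U (Jamal): min(41, 16, 23) = 16
F (Wren): max(-39, -34, 16) = 16
V (Jamal): min(-5, 14, 20) = -5
W (Jamal): min(50, -35) = -35
G (Wren): max(-5, -35) = -5
B (Jamal): min(16, -5) = -5
H (Jamal): min(-23, -50, 10) = -50
J (Jamal): min(-24, -30) = -30
K (Jamal): min(6, 25) = 6
C (Wren): max(-50, -30, 6) = 6
L (Jamal): min(11, 41, -24) = -24
M (Jamal): min(-47, -22, -31) = -47
N (Jamal): min(0, 43) = 0
P (Jamal): min(-36, 39, -3, -28) = -36
D (Wren): max(-24, -47, 0, -36) = 0
Q (Jamal): min(8, 26) = 8
R (Jamal): min(-39, 45, 29, -16) = -39
E (Wren): max(8, -39) = 8
A (Jamal): min(6, 0, 8) = 0
Wren prefers the higher value; B=-5, A=0. A is better since 0 > -5.

A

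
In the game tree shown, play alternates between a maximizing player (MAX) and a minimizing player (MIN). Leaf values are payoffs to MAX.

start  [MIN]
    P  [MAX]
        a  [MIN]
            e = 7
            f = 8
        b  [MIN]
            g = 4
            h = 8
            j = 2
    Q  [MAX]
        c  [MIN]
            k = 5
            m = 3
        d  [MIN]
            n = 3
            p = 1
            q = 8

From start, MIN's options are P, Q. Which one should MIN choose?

a (MIN): min(7, 8) = 7
b (MIN): min(4, 8, 2) = 2
P (MAX): max(7, 2) = 7
c (MIN): min(5, 3) = 3
d (MIN): min(3, 1, 8) = 1
Q (MAX): max(3, 1) = 3
start (MIN): min(7, 3) = 3
MIN at start wants the lowest of {P=7, Q=3}, so chooses Q.

Q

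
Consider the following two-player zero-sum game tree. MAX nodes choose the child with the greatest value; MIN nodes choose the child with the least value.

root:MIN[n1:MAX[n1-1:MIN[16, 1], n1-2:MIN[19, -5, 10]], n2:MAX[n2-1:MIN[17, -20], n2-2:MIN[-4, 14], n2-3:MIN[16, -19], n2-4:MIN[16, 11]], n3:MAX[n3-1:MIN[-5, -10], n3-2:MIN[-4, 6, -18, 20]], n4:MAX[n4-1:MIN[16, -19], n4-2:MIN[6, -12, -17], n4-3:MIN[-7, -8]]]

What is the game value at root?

n1-1 (MIN): min(16, 1) = 1
n1-2 (MIN): min(19, -5, 10) = -5
n1 (MAX): max(1, -5) = 1
n2-1 (MIN): min(17, -20) = -20
n2-2 (MIN): min(-4, 14) = -4
n2-3 (MIN): min(16, -19) = -19
n2-4 (MIN): min(16, 11) = 11
n2 (MAX): max(-20, -4, -19, 11) = 11
n3-1 (MIN): min(-5, -10) = -10
n3-2 (MIN): min(-4, 6, -18, 20) = -18
n3 (MAX): max(-10, -18) = -10
n4-1 (MIN): min(16, -19) = -19
n4-2 (MIN): min(6, -12, -17) = -17
n4-3 (MIN): min(-7, -8) = -8
n4 (MAX): max(-19, -17, -8) = -8
root (MIN): min(1, 11, -10, -8) = -10

-10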